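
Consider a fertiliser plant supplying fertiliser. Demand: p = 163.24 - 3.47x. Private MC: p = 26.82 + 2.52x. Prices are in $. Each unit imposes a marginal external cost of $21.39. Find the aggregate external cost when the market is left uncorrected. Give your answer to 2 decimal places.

$487.15

Market equilibrium (private): 26.82 + 2.52x = 163.24 - 3.47x → x_m = 22.7746.
Total external cost = MEC × x_m = 21.39 × 22.7746 = 487.1487.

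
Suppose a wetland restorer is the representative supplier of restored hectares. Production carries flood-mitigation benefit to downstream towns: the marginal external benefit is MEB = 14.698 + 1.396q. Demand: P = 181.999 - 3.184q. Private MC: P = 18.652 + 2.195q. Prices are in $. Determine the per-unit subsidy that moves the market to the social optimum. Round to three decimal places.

subsidy = $77.101 per unit

Social marginal cost = private MC − MEB = 3.954 + 0.799q.
Set SMC = demand: 3.954 + 0.799q = 181.999 - 3.184q → q* = 44.7012.
The Pigouvian subsidy equals MEB at q*: 14.698 + 1.396×44.7012 = 77.1009.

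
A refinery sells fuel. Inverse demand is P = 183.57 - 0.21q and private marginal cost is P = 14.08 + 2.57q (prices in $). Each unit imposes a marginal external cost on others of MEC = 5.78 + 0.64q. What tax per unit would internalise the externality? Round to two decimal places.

tax = $36.42 per unit

Social marginal cost = private MC + MEC = 19.86 + 3.21q.
Set SMC = demand: 19.86 + 3.21q = 183.57 - 0.21q → q* = 47.8684.
The Pigouvian tax equals MEC at q*: 5.78 + 0.64×47.8684 = 36.4158.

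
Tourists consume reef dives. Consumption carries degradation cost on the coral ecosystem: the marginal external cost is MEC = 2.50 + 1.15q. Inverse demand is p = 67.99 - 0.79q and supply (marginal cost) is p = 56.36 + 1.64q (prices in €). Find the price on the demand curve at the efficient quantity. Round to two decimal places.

Social marginal benefit = demand − MEC = 65.49 - 1.94q.
Set SMB = MC: 65.49 - 1.94q = 56.36 + 1.64q → q* = 2.5503.
Consumer price on the demand curve at q*: 67.99 − 0.79×2.5503 = 65.9753.

P = €65.98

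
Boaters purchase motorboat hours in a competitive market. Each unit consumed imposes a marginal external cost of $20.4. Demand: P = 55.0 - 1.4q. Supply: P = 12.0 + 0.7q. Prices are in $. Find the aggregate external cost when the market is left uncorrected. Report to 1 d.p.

Market equilibrium (private): 12.0 + 0.7q = 55.0 - 1.4q → q_m = 20.4762.
Total external cost = MEC × q_m = 20.4 × 20.4762 = 417.7145.

$417.7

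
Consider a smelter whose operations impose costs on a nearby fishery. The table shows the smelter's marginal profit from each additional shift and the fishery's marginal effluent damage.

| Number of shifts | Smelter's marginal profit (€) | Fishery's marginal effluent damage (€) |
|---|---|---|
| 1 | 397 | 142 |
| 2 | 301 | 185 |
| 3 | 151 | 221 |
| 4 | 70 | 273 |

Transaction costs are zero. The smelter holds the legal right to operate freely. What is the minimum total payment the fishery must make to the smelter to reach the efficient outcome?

Left alone the smelter would choose level 4 (marginal profit stays positive).
Efficient level: k* = 2 (marginal profit ≥ marginal effluent damage through 2).
The fishery must at least cover the smelter's forgone profit from cutting 4→2: 151 + 70 = 221.

€221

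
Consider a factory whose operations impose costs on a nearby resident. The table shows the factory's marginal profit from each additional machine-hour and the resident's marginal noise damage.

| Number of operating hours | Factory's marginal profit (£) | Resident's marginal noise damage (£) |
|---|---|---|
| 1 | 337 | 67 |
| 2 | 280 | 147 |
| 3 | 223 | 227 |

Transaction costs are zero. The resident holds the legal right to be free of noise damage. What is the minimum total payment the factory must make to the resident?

£214

Efficient level: marginal profit ≥ marginal noise damage through level 2, so k* = 2.
With the resident holding the right, the factory must at least compensate total damage at k*: 67 + 147 = 214.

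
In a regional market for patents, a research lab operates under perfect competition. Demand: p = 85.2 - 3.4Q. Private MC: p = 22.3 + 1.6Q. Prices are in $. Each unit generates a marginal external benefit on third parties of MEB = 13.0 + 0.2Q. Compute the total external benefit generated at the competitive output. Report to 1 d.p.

Market equilibrium (private): 22.3 + 1.6Q = 85.2 - 3.4Q → Q_m = 12.5800.
Total external benefit = ∫₀^{Q_m} (13.0 + 0.2Q) dQ = 13.0×12.5800 + ½×0.2×12.5800² = 179.3656.

$179.4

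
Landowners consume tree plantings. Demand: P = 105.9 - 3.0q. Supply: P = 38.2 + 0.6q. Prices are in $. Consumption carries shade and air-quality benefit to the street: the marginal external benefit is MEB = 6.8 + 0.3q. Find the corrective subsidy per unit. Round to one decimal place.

subsidy = $13.6 per unit

Social marginal benefit = demand + MEB = 112.7 - 2.7q.
Set SMB = MC: 112.7 - 2.7q = 38.2 + 0.6q → q* = 22.5758.
The Pigouvian subsidy equals MEB at q*: 6.8 + 0.3×22.5758 = 13.5727.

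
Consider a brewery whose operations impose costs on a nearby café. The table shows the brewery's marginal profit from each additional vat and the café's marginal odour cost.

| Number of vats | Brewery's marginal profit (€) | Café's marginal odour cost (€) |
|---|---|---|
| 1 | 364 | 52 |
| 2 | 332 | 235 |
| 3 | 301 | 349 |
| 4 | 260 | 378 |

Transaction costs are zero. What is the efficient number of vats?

Bargaining reaches the level where marginal profit last exceeds marginal odour cost.
That holds through level 2 (332 ≥ 235) but not at 3 (301 < 349).

2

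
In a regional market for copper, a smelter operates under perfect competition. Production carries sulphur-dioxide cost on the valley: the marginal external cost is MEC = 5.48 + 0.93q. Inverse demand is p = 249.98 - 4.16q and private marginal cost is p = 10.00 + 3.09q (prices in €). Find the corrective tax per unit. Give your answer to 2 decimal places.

Social marginal cost = private MC + MEC = 15.48 + 4.02q.
Set SMC = demand: 15.48 + 4.02q = 249.98 - 4.16q → q* = 28.6675.
The Pigouvian tax equals MEC at q*: 5.48 + 0.93×28.6675 = 32.1408.

tax = €32.14 per unit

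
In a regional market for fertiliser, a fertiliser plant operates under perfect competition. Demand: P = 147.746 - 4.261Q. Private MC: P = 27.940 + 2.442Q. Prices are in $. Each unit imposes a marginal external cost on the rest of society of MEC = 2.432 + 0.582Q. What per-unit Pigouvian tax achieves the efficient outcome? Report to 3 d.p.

tax = $11.809 per unit

Social marginal cost = private MC + MEC = 30.372 + 3.024Q.
Set SMC = demand: 30.372 + 3.024Q = 147.746 - 4.261Q → Q* = 16.1117.
The Pigouvian tax equals MEC at Q*: 2.432 + 0.582×16.1117 = 11.8090.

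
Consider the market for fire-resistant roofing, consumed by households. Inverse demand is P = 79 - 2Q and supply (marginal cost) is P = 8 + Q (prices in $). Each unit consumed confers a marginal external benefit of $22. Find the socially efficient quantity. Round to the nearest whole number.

Social marginal benefit = demand + MEB = 101 - 2Q.
Set SMB = MC: 101 - 2Q = 8 + Q → Q* = 31.0000.

Q* = 31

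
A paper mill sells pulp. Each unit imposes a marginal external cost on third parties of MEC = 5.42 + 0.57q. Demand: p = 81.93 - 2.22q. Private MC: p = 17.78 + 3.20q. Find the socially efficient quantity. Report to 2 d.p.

q* = 9.80

Social marginal cost = private MC + MEC = 23.20 + 3.77q.
Set SMC = demand: 23.20 + 3.77q = 81.93 - 2.22q → q* = 9.8047.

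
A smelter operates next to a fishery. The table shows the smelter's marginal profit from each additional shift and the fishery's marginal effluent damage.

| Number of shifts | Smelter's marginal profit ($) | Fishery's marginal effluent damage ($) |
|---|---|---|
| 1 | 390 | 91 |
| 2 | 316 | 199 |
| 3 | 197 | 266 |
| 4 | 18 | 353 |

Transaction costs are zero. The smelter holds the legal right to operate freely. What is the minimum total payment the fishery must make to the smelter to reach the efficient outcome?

Left alone the smelter would choose level 4 (marginal profit stays positive).
Efficient level: k* = 2 (marginal profit ≥ marginal effluent damage through 2).
The fishery must at least cover the smelter's forgone profit from cutting 4→2: 197 + 18 = 215.

$215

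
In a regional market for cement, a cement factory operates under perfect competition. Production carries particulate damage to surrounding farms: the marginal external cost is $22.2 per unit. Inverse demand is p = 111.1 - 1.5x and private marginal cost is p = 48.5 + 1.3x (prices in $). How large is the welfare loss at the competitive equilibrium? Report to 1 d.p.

DWL = $88.0

Market equilibrium (private): 48.5 + 1.3x = 111.1 - 1.5x → x_m = 22.3571.
Social marginal cost = private MC + MEC = 70.7 + 1.3x.
Set SMC = demand: 70.7 + 1.3x = 111.1 - 1.5x → x* = 14.4286.
The loss is the area between SMC and demand from x* to x_m; with linear curves that's a triangle of height MEC(x_m).
DWL = ½ × 7.9285 × 22.2000 = 88.0064.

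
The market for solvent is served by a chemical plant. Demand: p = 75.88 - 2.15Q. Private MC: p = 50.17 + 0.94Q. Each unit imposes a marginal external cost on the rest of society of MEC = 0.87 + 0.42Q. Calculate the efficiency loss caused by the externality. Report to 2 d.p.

DWL = 2.71

Market equilibrium (private): 50.17 + 0.94Q = 75.88 - 2.15Q → Q_m = 8.3204.
Social marginal cost = private MC + MEC = 51.04 + 1.36Q.
Set SMC = demand: 51.04 + 1.36Q = 75.88 - 2.15Q → Q* = 7.0769.
The welfare-loss triangle has base |Q_m − Q*| and height MEC(Q_m) (the vertical gap between SMC and demand is zero at Q* and MEC at Q_m).
DWL = ½ × 1.2435 × 4.3646 = 2.7137.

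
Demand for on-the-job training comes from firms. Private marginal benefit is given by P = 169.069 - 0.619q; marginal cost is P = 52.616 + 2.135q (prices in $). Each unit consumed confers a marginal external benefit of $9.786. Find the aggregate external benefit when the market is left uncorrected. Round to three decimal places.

Market equilibrium (private): 52.616 + 2.135q = 169.069 - 0.619q → q_m = 42.2850.
Total external benefit = MEB × q_m = 9.786 × 42.2850 = 413.8010.

$413.801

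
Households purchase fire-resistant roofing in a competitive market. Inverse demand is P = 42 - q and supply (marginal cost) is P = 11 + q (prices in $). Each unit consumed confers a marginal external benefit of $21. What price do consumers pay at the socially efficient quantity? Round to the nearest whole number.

Social marginal benefit = demand + MEB = 63 - q.
Set SMB = MC: 63 - q = 11 + q → q* = 26.0000.
Consumer price on the demand curve at q*: 42 − 1×26.0000 = 16.0000.

P = $16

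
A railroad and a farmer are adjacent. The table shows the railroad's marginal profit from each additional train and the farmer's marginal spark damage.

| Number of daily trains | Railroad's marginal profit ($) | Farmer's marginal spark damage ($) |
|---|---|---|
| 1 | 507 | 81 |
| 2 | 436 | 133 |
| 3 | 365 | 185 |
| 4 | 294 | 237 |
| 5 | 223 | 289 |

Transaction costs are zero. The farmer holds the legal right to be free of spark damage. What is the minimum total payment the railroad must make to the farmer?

$636

Efficient level: marginal profit ≥ marginal spark damage through level 4, so k* = 4.
With the farmer holding the right, the railroad must at least compensate total damage at k*: 81 + 133 + 185 + 237 = 636.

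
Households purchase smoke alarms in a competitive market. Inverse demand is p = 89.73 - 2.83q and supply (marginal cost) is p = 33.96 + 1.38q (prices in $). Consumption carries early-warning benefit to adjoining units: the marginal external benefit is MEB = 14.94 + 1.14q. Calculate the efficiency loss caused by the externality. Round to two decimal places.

DWL = $146.99

Market equilibrium (private): 33.96 + 1.38q = 89.73 - 2.83q → q_m = 13.2470.
Social marginal benefit = demand + MEB = 104.67 - 1.69q.
Set SMB = MC: 104.67 - 1.69q = 33.96 + 1.38q → q* = 23.0326.
The loss is the area between SMB and MC from q* to q_m; with linear curves that's a triangle of height MEB(q_m).
DWL = ½ × 9.7856 × 30.0416 = 146.9875.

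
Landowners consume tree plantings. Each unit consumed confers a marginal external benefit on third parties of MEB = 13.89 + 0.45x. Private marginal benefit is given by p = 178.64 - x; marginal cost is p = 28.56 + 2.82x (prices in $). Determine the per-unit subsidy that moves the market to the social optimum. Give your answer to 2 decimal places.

Social marginal benefit = demand + MEB = 192.53 - 0.55x.
Set SMB = MC: 192.53 - 0.55x = 28.56 + 2.82x → x* = 48.6558.
The Pigouvian subsidy equals MEB at x*: 13.89 + 0.45×48.6558 = 35.7851.

subsidy = $35.79 per unit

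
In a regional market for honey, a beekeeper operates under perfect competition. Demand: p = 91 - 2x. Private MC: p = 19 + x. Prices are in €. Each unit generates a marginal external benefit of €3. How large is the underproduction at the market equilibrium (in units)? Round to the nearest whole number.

Market equilibrium (private): 19 + x = 91 - 2x → x_m = 24.0000.
Social marginal cost = private MC − MEB = 16 + x.
Set SMC = demand: 16 + x = 91 - 2x → x* = 25.0000.
Gap = |24.0000 − 25.0000| = 1.0000.

1 units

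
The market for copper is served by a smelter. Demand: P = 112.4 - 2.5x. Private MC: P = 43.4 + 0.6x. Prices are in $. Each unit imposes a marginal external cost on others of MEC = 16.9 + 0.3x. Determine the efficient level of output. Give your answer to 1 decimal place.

Social marginal cost = private MC + MEC = 60.3 + 0.9x.
Set SMC = demand: 60.3 + 0.9x = 112.4 - 2.5x → x* = 15.3235.

x* = 15.3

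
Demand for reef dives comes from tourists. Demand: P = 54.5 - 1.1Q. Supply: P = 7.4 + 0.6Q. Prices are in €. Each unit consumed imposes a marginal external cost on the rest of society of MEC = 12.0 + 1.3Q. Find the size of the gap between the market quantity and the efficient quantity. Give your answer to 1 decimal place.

16.0 units

Market equilibrium (private): 7.4 + 0.6Q = 54.5 - 1.1Q → Q_m = 27.7059.
Social marginal benefit = demand − MEC = 42.5 - 2.4Q.
Set SMB = MC: 42.5 - 2.4Q = 7.4 + 0.6Q → Q* = 11.7000.
Gap = |27.7059 − 11.7000| = 16.0059.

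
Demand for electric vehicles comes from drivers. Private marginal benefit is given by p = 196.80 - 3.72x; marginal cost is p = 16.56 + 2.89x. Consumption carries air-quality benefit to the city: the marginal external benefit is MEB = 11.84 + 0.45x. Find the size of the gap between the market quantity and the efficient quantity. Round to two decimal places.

Market equilibrium (private): 16.56 + 2.89x = 196.80 - 3.72x → x_m = 27.2678.
Social marginal benefit = demand + MEB = 208.64 - 3.27x.
Set SMB = MC: 208.64 - 3.27x = 16.56 + 2.89x → x* = 31.1818.
Gap = |27.2678 − 31.1818| = 3.9140.

3.91 units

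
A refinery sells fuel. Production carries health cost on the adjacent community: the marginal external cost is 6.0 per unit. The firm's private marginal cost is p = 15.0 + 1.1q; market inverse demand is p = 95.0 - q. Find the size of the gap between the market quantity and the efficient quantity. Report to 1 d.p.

2.9 units

Market equilibrium (private): 15.0 + 1.1q = 95.0 - q → q_m = 38.0952.
Social marginal cost = private MC + MEC = 21.0 + 1.1q.
Set SMC = demand: 21.0 + 1.1q = 95.0 - q → q* = 35.2381.
Gap = |38.0952 − 35.2381| = 2.8571.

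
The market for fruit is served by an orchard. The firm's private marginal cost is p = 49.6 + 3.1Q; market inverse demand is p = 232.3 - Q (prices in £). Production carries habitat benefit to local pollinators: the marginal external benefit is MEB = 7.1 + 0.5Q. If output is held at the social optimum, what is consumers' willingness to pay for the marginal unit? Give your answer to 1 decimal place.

P = £179.6

Social marginal cost = private MC − MEB = 42.5 + 2.6Q.
Set SMC = demand: 42.5 + 2.6Q = 232.3 - Q → Q* = 52.7222.
Consumer price on the demand curve at Q*: 232.3 − 1.0×52.7222 = 179.5778.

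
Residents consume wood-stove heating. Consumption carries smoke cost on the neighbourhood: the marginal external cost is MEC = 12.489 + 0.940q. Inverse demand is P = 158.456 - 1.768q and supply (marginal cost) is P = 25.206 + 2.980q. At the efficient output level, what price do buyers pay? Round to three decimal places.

P = 120.920

Social marginal benefit = demand − MEC = 145.967 - 2.708q.
Set SMB = MC: 145.967 - 2.708q = 25.206 + 2.980q → q* = 21.2308.
Consumer price on the demand curve at q*: 158.456 − 1.768×21.2308 = 120.9199.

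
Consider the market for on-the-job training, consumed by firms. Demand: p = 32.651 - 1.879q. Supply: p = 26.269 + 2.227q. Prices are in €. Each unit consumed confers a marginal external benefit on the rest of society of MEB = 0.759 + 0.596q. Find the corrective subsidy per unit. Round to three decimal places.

Social marginal benefit = demand + MEB = 33.410 - 1.283q.
Set SMB = MC: 33.410 - 1.283q = 26.269 + 2.227q → q* = 2.0345.
The Pigouvian subsidy equals MEB at q*: 0.759 + 0.596×2.0345 = 1.9716.

subsidy = €1.972 per unit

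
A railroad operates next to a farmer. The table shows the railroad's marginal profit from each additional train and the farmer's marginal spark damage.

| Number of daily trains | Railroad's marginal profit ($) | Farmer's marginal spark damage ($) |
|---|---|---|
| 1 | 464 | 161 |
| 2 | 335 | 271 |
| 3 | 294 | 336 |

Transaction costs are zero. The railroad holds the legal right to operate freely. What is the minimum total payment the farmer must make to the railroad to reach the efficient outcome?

Left alone the railroad would choose level 3 (marginal profit stays positive).
Efficient level: k* = 2 (marginal profit ≥ marginal spark damage through 2).
The farmer must at least cover the railroad's forgone profit from cutting 3→2: 294 = 294.

$294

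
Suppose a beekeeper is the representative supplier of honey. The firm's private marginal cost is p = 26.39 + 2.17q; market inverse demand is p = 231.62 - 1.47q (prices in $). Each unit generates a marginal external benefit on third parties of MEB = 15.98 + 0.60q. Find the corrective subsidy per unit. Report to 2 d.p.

subsidy = $59.64 per unit

Social marginal cost = private MC − MEB = 10.41 + 1.57q.
Set SMC = demand: 10.41 + 1.57q = 231.62 - 1.47q → q* = 72.7664.
The Pigouvian subsidy equals MEB at q*: 15.98 + 0.60×72.7664 = 59.6398.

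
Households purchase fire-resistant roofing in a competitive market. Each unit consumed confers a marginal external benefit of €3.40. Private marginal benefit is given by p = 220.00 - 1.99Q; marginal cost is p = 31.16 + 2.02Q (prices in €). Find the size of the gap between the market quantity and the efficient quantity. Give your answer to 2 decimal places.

Market equilibrium (private): 31.16 + 2.02Q = 220.00 - 1.99Q → Q_m = 47.0923.
Social marginal benefit = demand + MEB = 223.40 - 1.99Q.
Set SMB = MC: 223.40 - 1.99Q = 31.16 + 2.02Q → Q* = 47.9401.
Gap = |47.0923 − 47.9401| = 0.8478.

0.85 units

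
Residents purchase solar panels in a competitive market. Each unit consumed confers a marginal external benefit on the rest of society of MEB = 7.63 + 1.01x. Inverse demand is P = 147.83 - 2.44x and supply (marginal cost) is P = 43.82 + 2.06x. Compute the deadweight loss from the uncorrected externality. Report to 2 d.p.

Market equilibrium (private): 43.82 + 2.06x = 147.83 - 2.44x → x_m = 23.1133.
Social marginal benefit = demand + MEB = 155.46 - 1.43x.
Set SMB = MC: 155.46 - 1.43x = 43.82 + 2.06x → x* = 31.9885.
Between x* and x_m the wedge SMB − MC runs linearly from 0 to MEB(x_m), so the loss is a triangle.
DWL = ½ × 8.8752 × 30.9745 = 137.4524.

DWL = 137.45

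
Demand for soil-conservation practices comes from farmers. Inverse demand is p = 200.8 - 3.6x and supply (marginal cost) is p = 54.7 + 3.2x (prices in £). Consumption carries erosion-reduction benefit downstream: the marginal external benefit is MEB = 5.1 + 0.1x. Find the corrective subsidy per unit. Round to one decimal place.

subsidy = £7.4 per unit

Social marginal benefit = demand + MEB = 205.9 - 3.5x.
Set SMB = MC: 205.9 - 3.5x = 54.7 + 3.2x → x* = 22.5672.
The Pigouvian subsidy equals MEB at x*: 5.1 + 0.1×22.5672 = 7.3567.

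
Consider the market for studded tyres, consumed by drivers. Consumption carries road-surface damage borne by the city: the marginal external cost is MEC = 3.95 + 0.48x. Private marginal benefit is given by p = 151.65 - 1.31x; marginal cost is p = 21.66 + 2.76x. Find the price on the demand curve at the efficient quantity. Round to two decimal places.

P = 115.36

Social marginal benefit = demand − MEC = 147.70 - 1.79x.
Set SMB = MC: 147.70 - 1.79x = 21.66 + 2.76x → x* = 27.7011.
Consumer price on the demand curve at x*: 151.65 − 1.31×27.7011 = 115.3616.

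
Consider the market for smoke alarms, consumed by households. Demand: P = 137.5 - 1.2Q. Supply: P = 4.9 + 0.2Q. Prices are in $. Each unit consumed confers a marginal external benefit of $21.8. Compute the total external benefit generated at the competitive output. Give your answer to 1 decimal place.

Market equilibrium (private): 4.9 + 0.2Q = 137.5 - 1.2Q → Q_m = 94.7143.
Total external benefit = MEB × Q_m = 21.8 × 94.7143 = 2064.7717.

$2064.8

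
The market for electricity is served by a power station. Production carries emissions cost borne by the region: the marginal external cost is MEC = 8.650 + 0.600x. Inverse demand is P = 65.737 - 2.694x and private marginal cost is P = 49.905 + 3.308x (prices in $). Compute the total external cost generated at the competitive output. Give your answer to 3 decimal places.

$24.904

Market equilibrium (private): 49.905 + 3.308x = 65.737 - 2.694x → x_m = 2.6378.
Total external cost = ∫₀^{x_m} (8.650 + 0.600x) dx = 8.650×2.6378 + ½×0.600×2.6378² = 24.9044.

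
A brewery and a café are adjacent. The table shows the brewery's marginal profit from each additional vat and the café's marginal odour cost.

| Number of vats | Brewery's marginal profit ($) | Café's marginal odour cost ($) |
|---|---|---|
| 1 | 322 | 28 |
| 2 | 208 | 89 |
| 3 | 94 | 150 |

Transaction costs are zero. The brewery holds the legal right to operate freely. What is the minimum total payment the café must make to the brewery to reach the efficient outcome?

$94

Left alone the brewery would choose level 3 (marginal profit stays positive).
Efficient level: k* = 2 (marginal profit ≥ marginal odour cost through 2).
The café must at least cover the brewery's forgone profit from cutting 3→2: 94 = 94.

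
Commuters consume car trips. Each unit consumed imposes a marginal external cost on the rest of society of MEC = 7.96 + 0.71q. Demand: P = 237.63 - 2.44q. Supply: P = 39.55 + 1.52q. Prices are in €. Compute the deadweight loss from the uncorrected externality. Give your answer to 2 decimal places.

Market equilibrium (private): 39.55 + 1.52q = 237.63 - 2.44q → q_m = 50.0202.
Social marginal benefit = demand − MEC = 229.67 - 3.15q.
Set SMB = MC: 229.67 - 3.15q = 39.55 + 1.52q → q* = 40.7109.
Between q* and q_m the wedge MC − SMB runs linearly from 0 to MEC(q_m), so the loss is a triangle.
DWL = ½ × 9.3093 × 43.4743 = 202.3577.

DWL = €202.36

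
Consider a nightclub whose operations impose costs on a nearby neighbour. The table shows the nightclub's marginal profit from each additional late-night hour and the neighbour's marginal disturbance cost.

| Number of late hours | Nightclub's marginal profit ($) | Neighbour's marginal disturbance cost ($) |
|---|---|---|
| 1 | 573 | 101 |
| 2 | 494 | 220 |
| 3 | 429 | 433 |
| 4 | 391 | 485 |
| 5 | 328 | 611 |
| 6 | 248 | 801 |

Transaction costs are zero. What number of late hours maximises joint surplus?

Bargaining reaches the level where marginal profit last exceeds marginal disturbance cost.
That holds through level 2 (494 ≥ 220) but not at 3 (429 < 433).

2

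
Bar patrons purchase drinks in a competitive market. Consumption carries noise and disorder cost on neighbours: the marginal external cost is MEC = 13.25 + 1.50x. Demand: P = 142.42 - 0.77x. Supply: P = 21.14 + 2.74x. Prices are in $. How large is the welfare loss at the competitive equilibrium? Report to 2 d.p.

DWL = $422.68

Market equilibrium (private): 21.14 + 2.74x = 142.42 - 0.77x → x_m = 34.5527.
Social marginal benefit = demand − MEC = 129.17 - 2.27x.
Set SMB = MC: 129.17 - 2.27x = 21.14 + 2.74x → x* = 21.5629.
The loss is the area between SMB and MC from x* to x_m; with linear curves that's a triangle of height MEC(x_m).
DWL = ½ × 12.9898 × 65.0791 = 422.6822.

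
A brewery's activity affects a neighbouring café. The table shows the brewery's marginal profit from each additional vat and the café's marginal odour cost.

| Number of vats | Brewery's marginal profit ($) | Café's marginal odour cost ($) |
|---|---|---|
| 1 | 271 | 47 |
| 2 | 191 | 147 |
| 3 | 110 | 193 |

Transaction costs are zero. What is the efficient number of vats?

2

Bargaining reaches the level where marginal profit last exceeds marginal odour cost.
That holds through level 2 (191 ≥ 147) but not at 3 (110 < 193).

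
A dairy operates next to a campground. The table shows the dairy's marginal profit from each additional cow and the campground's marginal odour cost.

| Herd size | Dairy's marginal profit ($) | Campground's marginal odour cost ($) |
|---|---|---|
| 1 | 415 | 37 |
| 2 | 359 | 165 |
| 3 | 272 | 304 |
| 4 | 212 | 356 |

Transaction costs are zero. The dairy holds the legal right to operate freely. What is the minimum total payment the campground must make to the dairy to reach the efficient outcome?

$484

Left alone the dairy would choose level 4 (marginal profit stays positive).
Efficient level: k* = 2 (marginal profit ≥ marginal odour cost through 2).
The campground must at least cover the dairy's forgone profit from cutting 4→2: 272 + 212 = 484.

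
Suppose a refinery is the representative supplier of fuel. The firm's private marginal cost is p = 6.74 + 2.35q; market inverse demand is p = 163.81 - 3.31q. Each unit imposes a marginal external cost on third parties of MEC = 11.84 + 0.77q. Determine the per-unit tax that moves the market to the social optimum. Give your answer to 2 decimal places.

tax = 29.23 per unit

Social marginal cost = private MC + MEC = 18.58 + 3.12q.
Set SMC = demand: 18.58 + 3.12q = 163.81 - 3.31q → q* = 22.5863.
The Pigouvian tax equals MEC at q*: 11.84 + 0.77×22.5863 = 29.2315.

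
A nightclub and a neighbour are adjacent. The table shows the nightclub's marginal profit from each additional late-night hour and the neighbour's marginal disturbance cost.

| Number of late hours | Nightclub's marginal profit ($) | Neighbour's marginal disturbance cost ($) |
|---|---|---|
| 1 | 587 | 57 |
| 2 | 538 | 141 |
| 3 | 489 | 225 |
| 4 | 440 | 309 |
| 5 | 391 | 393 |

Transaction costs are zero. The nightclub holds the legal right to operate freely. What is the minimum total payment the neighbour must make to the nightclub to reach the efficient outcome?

Left alone the nightclub would choose level 5 (marginal profit stays positive).
Efficient level: k* = 4 (marginal profit ≥ marginal disturbance cost through 4).
The neighbour must at least cover the nightclub's forgone profit from cutting 5→4: 391 = 391.

$391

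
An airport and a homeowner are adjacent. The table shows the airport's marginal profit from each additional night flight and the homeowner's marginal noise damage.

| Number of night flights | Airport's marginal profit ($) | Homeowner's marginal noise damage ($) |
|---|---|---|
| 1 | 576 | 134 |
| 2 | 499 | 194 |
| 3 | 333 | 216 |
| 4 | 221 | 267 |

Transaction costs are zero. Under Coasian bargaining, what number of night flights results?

Bargaining reaches the level where marginal profit last exceeds marginal noise damage.
That holds through level 3 (333 ≥ 216) but not at 4 (221 < 267).

3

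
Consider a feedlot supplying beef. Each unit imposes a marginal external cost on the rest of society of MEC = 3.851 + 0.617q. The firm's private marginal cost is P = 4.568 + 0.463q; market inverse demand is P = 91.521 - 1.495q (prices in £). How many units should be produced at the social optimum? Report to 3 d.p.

q* = 32.273

Social marginal cost = private MC + MEC = 8.419 + 1.080q.
Set SMC = demand: 8.419 + 1.080q = 91.521 - 1.495q → q* = 32.2726.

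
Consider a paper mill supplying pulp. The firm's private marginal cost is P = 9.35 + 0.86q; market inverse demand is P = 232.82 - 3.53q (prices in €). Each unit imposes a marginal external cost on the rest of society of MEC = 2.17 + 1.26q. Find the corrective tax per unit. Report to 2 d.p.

tax = €51.52 per unit

Social marginal cost = private MC + MEC = 11.52 + 2.12q.
Set SMC = demand: 11.52 + 2.12q = 232.82 - 3.53q → q* = 39.1681.
The Pigouvian tax equals MEC at q*: 2.17 + 1.26×39.1681 = 51.5218.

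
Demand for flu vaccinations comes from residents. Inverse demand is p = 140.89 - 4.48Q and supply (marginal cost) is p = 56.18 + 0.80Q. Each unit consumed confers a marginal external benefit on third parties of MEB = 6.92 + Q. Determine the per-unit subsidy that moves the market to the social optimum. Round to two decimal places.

Social marginal benefit = demand + MEB = 147.81 - 3.48Q.
Set SMB = MC: 147.81 - 3.48Q = 56.18 + 0.80Q → Q* = 21.4089.
The Pigouvian subsidy equals MEB at Q*: 6.92 + 1.00×21.4089 = 28.3289.

subsidy = 28.33 per unit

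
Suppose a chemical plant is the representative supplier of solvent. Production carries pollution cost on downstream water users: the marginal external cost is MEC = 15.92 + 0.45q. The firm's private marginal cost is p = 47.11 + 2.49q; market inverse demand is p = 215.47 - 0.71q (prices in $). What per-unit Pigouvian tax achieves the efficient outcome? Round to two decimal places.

Social marginal cost = private MC + MEC = 63.03 + 2.94q.
Set SMC = demand: 63.03 + 2.94q = 215.47 - 0.71q → q* = 41.7644.
The Pigouvian tax equals MEC at q*: 15.92 + 0.45×41.7644 = 34.7140.

tax = $34.71 per unit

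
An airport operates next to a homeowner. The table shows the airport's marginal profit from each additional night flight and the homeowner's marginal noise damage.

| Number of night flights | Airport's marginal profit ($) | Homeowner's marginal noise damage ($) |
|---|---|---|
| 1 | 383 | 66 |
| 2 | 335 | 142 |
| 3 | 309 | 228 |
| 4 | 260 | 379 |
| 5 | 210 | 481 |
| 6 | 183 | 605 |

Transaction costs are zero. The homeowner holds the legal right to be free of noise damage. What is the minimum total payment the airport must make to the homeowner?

$436

Efficient level: marginal profit ≥ marginal noise damage through level 3, so k* = 3.
With the homeowner holding the right, the airport must at least compensate total damage at k*: 66 + 142 + 228 = 436.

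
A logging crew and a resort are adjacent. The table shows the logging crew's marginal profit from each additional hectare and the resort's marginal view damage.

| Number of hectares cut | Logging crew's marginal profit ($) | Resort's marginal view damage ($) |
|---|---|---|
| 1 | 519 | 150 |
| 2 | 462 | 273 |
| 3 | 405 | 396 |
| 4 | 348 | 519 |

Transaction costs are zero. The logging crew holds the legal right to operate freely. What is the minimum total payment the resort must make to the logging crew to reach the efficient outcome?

Left alone the logging crew would choose level 4 (marginal profit stays positive).
Efficient level: k* = 3 (marginal profit ≥ marginal view damage through 3).
The resort must at least cover the logging crew's forgone profit from cutting 4→3: 348 = 348.

$348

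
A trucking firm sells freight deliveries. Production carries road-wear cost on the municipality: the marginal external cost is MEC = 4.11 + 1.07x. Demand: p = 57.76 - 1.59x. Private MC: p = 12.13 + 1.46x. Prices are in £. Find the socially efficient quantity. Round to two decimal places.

Social marginal cost = private MC + MEC = 16.24 + 2.53x.
Set SMC = demand: 16.24 + 2.53x = 57.76 - 1.59x → x* = 10.0777.

x* = 10.08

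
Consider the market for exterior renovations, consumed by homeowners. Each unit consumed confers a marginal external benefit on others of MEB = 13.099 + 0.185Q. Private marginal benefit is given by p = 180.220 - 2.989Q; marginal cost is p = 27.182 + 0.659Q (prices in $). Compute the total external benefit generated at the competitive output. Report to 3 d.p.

Market equilibrium (private): 27.182 + 0.659Q = 180.220 - 2.989Q → Q_m = 41.9512.
Total external benefit = ∫₀^{Q_m} (13.099 + 0.185Q) dQ = 13.099×41.9512 + ½×0.185×41.9512² = 712.3098.

$712.310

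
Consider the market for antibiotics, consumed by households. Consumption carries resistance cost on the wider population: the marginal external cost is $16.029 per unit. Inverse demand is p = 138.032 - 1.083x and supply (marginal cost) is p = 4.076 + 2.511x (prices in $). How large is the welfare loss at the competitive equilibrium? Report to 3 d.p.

Market equilibrium (private): 4.076 + 2.511x = 138.032 - 1.083x → x_m = 37.2721.
Social marginal benefit = demand − MEC = 122.003 - 1.083x.
Set SMB = MC: 122.003 - 1.083x = 4.076 + 2.511x → x* = 32.8122.
Height of the DWL triangle at x_m is MC(x_m) − SMB(x_m) = MEC(x_m) = 16.0290.
DWL = ½ × 4.4599 × 16.0290 = 35.7439.

DWL = $35.744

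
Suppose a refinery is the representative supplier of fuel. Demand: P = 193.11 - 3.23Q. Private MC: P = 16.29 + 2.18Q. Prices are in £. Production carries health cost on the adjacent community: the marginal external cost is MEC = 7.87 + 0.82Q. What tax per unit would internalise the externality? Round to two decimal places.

Social marginal cost = private MC + MEC = 24.16 + 3.00Q.
Set SMC = demand: 24.16 + 3.00Q = 193.11 - 3.23Q → Q* = 27.1188.
The Pigouvian tax equals MEC at Q*: 7.87 + 0.82×27.1188 = 30.1074.

tax = £30.11 per unit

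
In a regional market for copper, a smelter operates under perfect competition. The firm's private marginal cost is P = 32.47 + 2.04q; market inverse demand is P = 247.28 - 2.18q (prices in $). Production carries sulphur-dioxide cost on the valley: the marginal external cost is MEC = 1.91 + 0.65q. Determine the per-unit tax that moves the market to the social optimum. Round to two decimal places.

tax = $30.33 per unit

Social marginal cost = private MC + MEC = 34.38 + 2.69q.
Set SMC = demand: 34.38 + 2.69q = 247.28 - 2.18q → q* = 43.7166.
The Pigouvian tax equals MEC at q*: 1.91 + 0.65×43.7166 = 30.3258.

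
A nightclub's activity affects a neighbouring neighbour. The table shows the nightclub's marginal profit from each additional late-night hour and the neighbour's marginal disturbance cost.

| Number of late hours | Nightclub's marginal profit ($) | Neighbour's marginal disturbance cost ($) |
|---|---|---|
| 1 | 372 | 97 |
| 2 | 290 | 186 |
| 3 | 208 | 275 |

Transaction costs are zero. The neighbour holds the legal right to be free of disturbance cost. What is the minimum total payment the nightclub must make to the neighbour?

$283

Efficient level: marginal profit ≥ marginal disturbance cost through level 2, so k* = 2.
With the neighbour holding the right, the nightclub must at least compensate total damage at k*: 97 + 186 = 283.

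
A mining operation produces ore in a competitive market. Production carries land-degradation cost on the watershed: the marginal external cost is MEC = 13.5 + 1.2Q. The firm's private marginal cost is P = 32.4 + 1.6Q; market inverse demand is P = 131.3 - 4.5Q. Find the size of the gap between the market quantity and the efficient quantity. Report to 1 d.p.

4.5 units

Market equilibrium (private): 32.4 + 1.6Q = 131.3 - 4.5Q → Q_m = 16.2131.
Social marginal cost = private MC + MEC = 45.9 + 2.8Q.
Set SMC = demand: 45.9 + 2.8Q = 131.3 - 4.5Q → Q* = 11.6986.
Gap = |16.2131 − 11.6986| = 4.5145.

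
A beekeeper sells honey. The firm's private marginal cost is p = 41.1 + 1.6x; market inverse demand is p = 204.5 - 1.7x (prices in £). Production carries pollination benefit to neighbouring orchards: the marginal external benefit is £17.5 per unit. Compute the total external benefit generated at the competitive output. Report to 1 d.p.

£866.5

Market equilibrium (private): 41.1 + 1.6x = 204.5 - 1.7x → x_m = 49.5152.
Total external benefit = MEB × x_m = 17.5 × 49.5152 = 866.5160.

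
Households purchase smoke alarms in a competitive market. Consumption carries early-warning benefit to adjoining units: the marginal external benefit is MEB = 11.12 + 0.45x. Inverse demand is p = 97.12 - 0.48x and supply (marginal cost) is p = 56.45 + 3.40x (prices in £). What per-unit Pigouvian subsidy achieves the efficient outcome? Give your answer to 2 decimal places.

subsidy = £17.91 per unit

Social marginal benefit = demand + MEB = 108.24 - 0.03x.
Set SMB = MC: 108.24 - 0.03x = 56.45 + 3.40x → x* = 15.0991.
The Pigouvian subsidy equals MEB at x*: 11.12 + 0.45×15.0991 = 17.9146.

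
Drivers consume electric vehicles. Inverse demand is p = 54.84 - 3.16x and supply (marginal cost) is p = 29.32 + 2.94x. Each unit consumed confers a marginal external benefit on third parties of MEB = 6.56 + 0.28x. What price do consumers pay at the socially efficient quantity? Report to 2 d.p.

P = 37.42

Social marginal benefit = demand + MEB = 61.40 - 2.88x.
Set SMB = MC: 61.40 - 2.88x = 29.32 + 2.94x → x* = 5.5120.
Consumer price on the demand curve at x*: 54.84 − 3.16×5.5120 = 37.4221.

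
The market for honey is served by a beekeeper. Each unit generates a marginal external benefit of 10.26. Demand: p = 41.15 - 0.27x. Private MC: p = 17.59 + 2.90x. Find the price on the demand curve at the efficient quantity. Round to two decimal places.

P = 38.27

Social marginal cost = private MC − MEB = 7.33 + 2.90x.
Set SMC = demand: 7.33 + 2.90x = 41.15 - 0.27x → x* = 10.6688.
Consumer price on the demand curve at x*: 41.15 − 0.27×10.6688 = 38.2694.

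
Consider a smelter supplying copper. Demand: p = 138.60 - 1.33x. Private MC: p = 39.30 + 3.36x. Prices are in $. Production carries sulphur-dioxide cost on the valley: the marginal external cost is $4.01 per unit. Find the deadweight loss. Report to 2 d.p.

DWL = $1.71

Market equilibrium (private): 39.30 + 3.36x = 138.60 - 1.33x → x_m = 21.1727.
Social marginal cost = private MC + MEC = 43.31 + 3.36x.
Set SMC = demand: 43.31 + 3.36x = 138.60 - 1.33x → x* = 20.3177.
Between x* and x_m the wedge SMC − demand runs linearly from 0 to MEC(x_m), so the loss is a triangle.
DWL = ½ × 0.8550 × 4.0100 = 1.7143.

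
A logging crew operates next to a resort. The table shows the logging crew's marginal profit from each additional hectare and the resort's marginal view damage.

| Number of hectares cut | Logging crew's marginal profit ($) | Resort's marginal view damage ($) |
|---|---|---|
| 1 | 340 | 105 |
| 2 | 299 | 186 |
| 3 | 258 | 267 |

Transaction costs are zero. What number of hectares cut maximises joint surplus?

2

Bargaining reaches the level where marginal profit last exceeds marginal view damage.
That holds through level 2 (299 ≥ 186) but not at 3 (258 < 267).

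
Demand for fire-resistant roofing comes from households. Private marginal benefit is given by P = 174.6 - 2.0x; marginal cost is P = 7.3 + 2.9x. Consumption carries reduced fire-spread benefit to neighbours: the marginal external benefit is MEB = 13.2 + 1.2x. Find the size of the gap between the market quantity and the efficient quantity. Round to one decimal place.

14.6 units

Market equilibrium (private): 7.3 + 2.9x = 174.6 - 2.0x → x_m = 34.1429.
Social marginal benefit = demand + MEB = 187.8 - 0.8x.
Set SMB = MC: 187.8 - 0.8x = 7.3 + 2.9x → x* = 48.7838.
Gap = |34.1429 − 48.7838| = 14.6409.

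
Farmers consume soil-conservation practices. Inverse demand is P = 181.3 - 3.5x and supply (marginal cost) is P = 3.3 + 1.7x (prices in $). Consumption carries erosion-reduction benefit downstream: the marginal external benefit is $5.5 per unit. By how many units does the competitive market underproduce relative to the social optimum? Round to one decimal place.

Market equilibrium (private): 3.3 + 1.7x = 181.3 - 3.5x → x_m = 34.2308.
Social marginal benefit = demand + MEB = 186.8 - 3.5x.
Set SMB = MC: 186.8 - 3.5x = 3.3 + 1.7x → x* = 35.2885.
Gap = |34.2308 − 35.2885| = 1.0577.

1.1 units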